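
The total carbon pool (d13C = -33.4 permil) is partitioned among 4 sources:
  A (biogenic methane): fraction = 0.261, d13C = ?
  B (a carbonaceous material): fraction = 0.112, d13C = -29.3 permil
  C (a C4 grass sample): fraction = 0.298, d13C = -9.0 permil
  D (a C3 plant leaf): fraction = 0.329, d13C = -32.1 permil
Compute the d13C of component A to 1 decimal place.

-64.7 permil

Isotope mass balance: δ_bulk = Σ fᵢ·δᵢ.
-33.4 = 0.261×δ_A + 0.112×(-29.3) + 0.298×(-9.0) + 0.329×(-32.1)
0.261·δ_A = -33.4 − (-16.524) = -16.875
δ_A = -16.875 / 0.261 = -64.66 permil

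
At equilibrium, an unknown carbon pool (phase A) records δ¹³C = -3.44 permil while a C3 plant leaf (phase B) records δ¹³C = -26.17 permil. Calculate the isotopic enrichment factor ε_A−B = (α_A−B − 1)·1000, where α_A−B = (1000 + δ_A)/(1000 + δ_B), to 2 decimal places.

23.34 permil

α_A−B = (1000 + -3.44) / (1000 + -26.17) = 996.56 / 973.83 = 1.023341
ε_A−B = (1.023341 − 1) × 1000 = 23.341 permil
(The approximation ε ≈ δ_A − δ_B would give 22.73 permil.)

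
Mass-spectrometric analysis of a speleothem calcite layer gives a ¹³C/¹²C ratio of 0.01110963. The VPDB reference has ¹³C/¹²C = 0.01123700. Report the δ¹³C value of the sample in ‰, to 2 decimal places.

-11.33‰

δ¹³C = (R_sample / R_standard − 1) × 1000
R_sample / R_standard = 0.01110963 / 0.01123700 = 0.988665
δ¹³C = (0.988665 − 1) × 1000 = -11.335‰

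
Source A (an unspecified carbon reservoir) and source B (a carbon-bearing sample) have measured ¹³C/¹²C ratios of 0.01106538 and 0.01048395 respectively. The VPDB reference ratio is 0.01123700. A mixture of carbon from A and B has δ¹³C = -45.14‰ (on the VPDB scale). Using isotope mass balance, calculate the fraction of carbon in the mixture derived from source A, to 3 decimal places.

δ_A = (0.01106538/0.01123700 − 1)×1000 = (0.984727 − 1)×1000 = -15.273‰
δ_B = (0.01048395/0.01123700 − 1)×1000 = (0.932985 − 1)×1000 = -67.015‰
f_A = (δ_mix − δ_B)/(δ_A − δ_B) = (-45.14 − (-67.015))/(-15.273 − (-67.015))
f_A = 21.875 / 51.742 = 0.4228

0.423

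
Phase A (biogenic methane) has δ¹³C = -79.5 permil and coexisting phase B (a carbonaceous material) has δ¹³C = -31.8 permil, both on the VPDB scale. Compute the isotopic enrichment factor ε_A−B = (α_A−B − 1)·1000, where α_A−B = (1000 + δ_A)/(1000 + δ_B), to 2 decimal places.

α_A−B = (1000 + -79.5) / (1000 + -31.8) = 920.5 / 968.2 = 0.950733
ε_A−B = (0.950733 − 1) × 1000 = -49.267 permil
(The approximation ε ≈ δ_A − δ_B would give -47.7 permil.)

-49.27 permil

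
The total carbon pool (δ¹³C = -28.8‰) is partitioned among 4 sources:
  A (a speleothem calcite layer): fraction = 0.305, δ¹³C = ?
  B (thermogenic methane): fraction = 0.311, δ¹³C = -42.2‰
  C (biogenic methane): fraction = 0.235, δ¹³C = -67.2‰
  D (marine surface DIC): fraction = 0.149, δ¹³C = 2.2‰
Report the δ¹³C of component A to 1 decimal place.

Isotope mass balance: δ_bulk = Σ fᵢ·δᵢ.
-28.8 = 0.305×δ_A + 0.311×(-42.2) + 0.235×(-67.2) + 0.149×(2.2)
0.305·δ_A = -28.8 − (-28.588) = -0.212
δ_A = -0.212 / 0.305 = -0.69‰

-0.7‰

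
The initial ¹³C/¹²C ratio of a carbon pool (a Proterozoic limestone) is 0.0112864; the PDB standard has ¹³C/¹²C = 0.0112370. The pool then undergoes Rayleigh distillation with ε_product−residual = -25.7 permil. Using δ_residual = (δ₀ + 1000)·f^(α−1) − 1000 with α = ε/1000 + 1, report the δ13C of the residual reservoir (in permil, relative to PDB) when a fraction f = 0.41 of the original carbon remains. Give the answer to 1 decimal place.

δ₀ = (0.0112864/0.0112370 − 1)×1000 = (1.004396 − 1)×1000 = 4.396 permil
α − 1 = ε/1000 = -0.0257
f^(α−1) = 0.41^(-0.0257) = 1.023179
δ_res = (4.396 + 1000) × 1.023179 − 1000 = 1027.677 − 1000 = 27.68 permil

27.7 permil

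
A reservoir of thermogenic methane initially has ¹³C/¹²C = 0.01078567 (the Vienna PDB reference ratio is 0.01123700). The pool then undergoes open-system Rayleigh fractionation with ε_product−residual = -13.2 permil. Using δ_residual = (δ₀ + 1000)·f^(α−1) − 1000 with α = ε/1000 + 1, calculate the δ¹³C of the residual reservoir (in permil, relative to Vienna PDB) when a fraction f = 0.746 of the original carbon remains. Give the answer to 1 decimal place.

δ₀ = (0.01078567/0.01123700 − 1)×1000 = (0.959835 − 1)×1000 = -40.165 permil
α − 1 = ε/1000 = -0.0132
f^(α−1) = 0.746^(-0.0132) = 1.003875
δ_res = (-40.165 + 1000) × 1.003875 − 1000 = 963.555 − 1000 = -36.44 permil

-36.4 permil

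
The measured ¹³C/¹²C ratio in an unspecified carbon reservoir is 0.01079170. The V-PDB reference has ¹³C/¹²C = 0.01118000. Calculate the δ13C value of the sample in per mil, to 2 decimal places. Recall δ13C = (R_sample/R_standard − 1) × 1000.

-34.73 per mil

δ13C = (R_sample / R_standard − 1) × 1000
R_sample / R_standard = 0.01079170 / 0.01118000 = 0.965268
δ13C = (0.965268 − 1) × 1000 = -34.732 per mil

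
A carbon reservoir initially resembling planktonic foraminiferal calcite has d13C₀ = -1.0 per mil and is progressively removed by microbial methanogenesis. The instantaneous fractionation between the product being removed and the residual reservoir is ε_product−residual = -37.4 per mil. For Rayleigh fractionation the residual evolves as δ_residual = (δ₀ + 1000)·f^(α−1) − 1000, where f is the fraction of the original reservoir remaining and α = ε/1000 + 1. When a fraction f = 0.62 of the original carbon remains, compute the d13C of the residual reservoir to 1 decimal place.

17.0 per mil

Rayleigh residual: δ_res = (δ₀ + 1000)·f^(α−1) − 1000
α = ε/1000 + 1 = 0.96260, so α − 1 = -0.03740
f^(α−1) = 0.62^(-0.03740) = 1.018039
δ_res = (-1.0 + 1000) × 1.018039 − 1000 = 1017.021 − 1000 = 17.02 per mil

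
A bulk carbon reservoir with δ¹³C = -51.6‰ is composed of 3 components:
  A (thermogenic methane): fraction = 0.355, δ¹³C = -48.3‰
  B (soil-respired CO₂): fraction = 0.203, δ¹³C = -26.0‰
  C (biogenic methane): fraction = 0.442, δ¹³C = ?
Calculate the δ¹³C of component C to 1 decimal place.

-66.0‰

Isotope mass balance: δ_bulk = Σ fᵢ·δᵢ.
-51.6 = 0.355×(-48.3) + 0.203×(-26.0) + 0.442×δ_C
0.442·δ_C = -51.6 − (-22.425) = -29.175
δ_C = -29.175 / 0.442 = -66.01‰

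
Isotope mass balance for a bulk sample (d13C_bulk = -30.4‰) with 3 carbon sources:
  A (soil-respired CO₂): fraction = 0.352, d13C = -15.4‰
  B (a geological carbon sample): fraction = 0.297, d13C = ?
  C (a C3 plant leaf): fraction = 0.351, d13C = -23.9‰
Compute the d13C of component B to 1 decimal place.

-55.9‰

Isotope mass balance: δ_bulk = Σ fᵢ·δᵢ.
-30.4 = 0.352×(-15.4) + 0.297×δ_B + 0.351×(-23.9)
0.297·δ_B = -30.4 − (-13.810) = -16.590
δ_B = -16.590 / 0.297 = -55.86‰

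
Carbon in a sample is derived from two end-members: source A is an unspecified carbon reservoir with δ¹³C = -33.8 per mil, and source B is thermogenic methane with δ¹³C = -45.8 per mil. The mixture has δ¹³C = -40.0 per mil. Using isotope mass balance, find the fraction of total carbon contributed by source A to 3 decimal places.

0.483

δ_mix = f_A·δ_A + (1 − f_A)·δ_B  ⇒  f_A = (δ_mix − δ_B)/(δ_A − δ_B)
f_A = (-40.0 − (-45.8)) / (-33.8 − (-45.8))
f_A = 5.8 / 12.0 = 0.4833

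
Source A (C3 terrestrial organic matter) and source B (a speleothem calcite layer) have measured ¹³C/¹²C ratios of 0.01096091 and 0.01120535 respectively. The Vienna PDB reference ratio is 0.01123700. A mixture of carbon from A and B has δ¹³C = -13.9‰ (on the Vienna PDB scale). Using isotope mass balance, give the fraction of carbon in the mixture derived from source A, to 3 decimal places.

0.510

δ_A = (0.01096091/0.01123700 − 1)×1000 = (0.975430 − 1)×1000 = -24.570‰
δ_B = (0.01120535/0.01123700 − 1)×1000 = (0.997183 − 1)×1000 = -2.817‰
f_A = (δ_mix − δ_B)/(δ_A − δ_B) = (-13.9 − (-2.817))/(-24.570 − (-2.817))
f_A = -11.083 / -21.753 = 0.5095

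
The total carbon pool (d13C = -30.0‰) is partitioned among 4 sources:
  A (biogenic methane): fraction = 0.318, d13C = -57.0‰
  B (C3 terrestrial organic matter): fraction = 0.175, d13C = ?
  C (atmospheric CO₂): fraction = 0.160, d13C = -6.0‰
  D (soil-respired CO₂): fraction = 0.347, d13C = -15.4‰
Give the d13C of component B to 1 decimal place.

Isotope mass balance: δ_bulk = Σ fᵢ·δᵢ.
-30.0 = 0.318×(-57.0) + 0.175×δ_B + 0.160×(-6.0) + 0.347×(-15.4)
0.175·δ_B = -30.0 − (-24.430) = -5.570
δ_B = -5.570 / 0.175 = -31.83‰

-31.8‰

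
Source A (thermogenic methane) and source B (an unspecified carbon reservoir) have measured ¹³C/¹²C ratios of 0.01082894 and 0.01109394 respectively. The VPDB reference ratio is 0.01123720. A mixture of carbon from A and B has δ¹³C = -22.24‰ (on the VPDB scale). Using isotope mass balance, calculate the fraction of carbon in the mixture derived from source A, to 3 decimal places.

0.402

δ_A = (0.01082894/0.01123720 − 1)×1000 = (0.963669 − 1)×1000 = -36.331‰
δ_B = (0.01109394/0.01123720 − 1)×1000 = (0.987251 − 1)×1000 = -12.749‰
f_A = (δ_mix − δ_B)/(δ_A − δ_B) = (-22.24 − (-12.749))/(-36.331 − (-12.749))
f_A = -9.491 / -23.582 = 0.4025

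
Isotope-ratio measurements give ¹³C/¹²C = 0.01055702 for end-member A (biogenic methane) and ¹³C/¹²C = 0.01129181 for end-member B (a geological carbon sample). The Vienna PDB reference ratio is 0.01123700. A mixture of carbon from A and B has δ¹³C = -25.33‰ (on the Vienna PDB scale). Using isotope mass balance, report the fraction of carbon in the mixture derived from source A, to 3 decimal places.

0.462

δ_A = (0.01055702/0.01123700 − 1)×1000 = (0.939487 − 1)×1000 = -60.513‰
δ_B = (0.01129181/0.01123700 − 1)×1000 = (1.004878 − 1)×1000 = 4.878‰
f_A = (δ_mix − δ_B)/(δ_A − δ_B) = (-25.33 − (4.878))/(-60.513 − (4.878))
f_A = -30.208 / -65.390 = 0.4620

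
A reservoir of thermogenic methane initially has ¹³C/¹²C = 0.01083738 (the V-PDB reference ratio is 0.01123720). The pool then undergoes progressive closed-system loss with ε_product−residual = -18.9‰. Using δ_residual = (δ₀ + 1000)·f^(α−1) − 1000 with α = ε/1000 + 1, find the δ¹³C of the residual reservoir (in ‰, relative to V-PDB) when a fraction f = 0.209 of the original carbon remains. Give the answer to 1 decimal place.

δ₀ = (0.01083738/0.01123720 − 1)×1000 = (0.964420 − 1)×1000 = -35.580‰
α − 1 = ε/1000 = -0.0189
f^(α−1) = 0.209^(-0.0189) = 1.030028
δ_res = (-35.580 + 1000) × 1.030028 − 1000 = 993.380 − 1000 = -6.62‰

-6.6‰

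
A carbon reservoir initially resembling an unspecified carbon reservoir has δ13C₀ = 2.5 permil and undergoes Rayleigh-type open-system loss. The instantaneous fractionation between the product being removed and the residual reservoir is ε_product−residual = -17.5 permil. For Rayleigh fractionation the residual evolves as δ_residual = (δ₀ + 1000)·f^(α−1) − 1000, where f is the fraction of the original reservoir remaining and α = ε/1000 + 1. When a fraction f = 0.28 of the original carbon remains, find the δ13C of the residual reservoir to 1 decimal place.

Rayleigh residual: δ_res = (δ₀ + 1000)·f^(α−1) − 1000
α = ε/1000 + 1 = 0.98250, so α − 1 = -0.01750
f^(α−1) = 0.28^(-0.01750) = 1.022527
δ_res = (2.5 + 1000) × 1.022527 − 1000 = 1025.083 − 1000 = 25.08 permil

25.1 permil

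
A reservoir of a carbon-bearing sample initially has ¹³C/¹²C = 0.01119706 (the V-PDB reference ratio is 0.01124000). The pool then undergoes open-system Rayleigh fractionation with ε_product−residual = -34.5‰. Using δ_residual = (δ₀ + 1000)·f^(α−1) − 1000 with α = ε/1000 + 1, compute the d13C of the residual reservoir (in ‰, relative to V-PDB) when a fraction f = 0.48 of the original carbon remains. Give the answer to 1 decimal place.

δ₀ = (0.01119706/0.01124000 − 1)×1000 = (0.996180 − 1)×1000 = -3.820‰
α − 1 = ε/1000 = -0.0345
f^(α−1) = 0.48^(-0.0345) = 1.025645
δ_res = (-3.820 + 1000) × 1.025645 − 1000 = 1021.727 − 1000 = 21.73‰

21.7‰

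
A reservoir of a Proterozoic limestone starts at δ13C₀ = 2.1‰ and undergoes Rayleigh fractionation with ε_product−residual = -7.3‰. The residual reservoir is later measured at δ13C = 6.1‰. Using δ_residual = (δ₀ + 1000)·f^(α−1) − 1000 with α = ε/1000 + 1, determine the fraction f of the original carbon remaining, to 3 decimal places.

α − 1 = ε/1000 = -0.0073
(δ_res + 1000)/(δ₀ + 1000) = (6.1 + 1000)/(2.1 + 1000) = 1006.1/1002.1 = 1.003992
f = 1.003992^(1/-0.0073) = exp(ln(1.003992)/-0.0073) = exp(0.00398/-0.0073)
f = exp(-0.5457) = 0.5794

0.579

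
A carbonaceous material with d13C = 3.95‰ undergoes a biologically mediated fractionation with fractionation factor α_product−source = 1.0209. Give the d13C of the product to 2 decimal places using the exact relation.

δ_product = (δ_source + 1000)·α − 1000
δ_product = (3.95 + 1000) × 1.0209 − 1000
δ_product = 1024.933 − 1000 = 24.933‰

24.93‰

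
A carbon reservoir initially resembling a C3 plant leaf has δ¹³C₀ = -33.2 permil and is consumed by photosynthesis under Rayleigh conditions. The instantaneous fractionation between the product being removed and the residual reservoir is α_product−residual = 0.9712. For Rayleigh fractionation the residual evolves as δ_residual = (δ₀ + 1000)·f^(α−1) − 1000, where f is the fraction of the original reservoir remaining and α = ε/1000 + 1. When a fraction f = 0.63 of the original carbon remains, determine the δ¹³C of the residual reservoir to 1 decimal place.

-20.2 permil

Rayleigh residual: δ_res = (δ₀ + 1000)·f^(α−1) − 1000
α − 1 = -0.02880
f^(α−1) = 0.63^(-0.02880) = 1.013396
δ_res = (-33.2 + 1000) × 1.013396 − 1000 = 979.751 − 1000 = -20.25 permil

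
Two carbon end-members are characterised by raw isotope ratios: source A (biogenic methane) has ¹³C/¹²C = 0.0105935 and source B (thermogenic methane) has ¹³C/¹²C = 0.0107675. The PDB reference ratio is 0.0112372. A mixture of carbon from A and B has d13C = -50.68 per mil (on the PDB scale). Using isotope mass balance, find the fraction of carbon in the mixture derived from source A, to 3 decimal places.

δ_A = (0.0105935/0.0112372 − 1)×1000 = (0.942717 − 1)×1000 = -57.283 per mil
δ_B = (0.0107675/0.0112372 − 1)×1000 = (0.958201 − 1)×1000 = -41.799 per mil
f_A = (δ_mix − δ_B)/(δ_A − δ_B) = (-50.68 − (-41.799))/(-57.283 − (-41.799))
f_A = -8.881 / -15.484 = 0.5736

0.574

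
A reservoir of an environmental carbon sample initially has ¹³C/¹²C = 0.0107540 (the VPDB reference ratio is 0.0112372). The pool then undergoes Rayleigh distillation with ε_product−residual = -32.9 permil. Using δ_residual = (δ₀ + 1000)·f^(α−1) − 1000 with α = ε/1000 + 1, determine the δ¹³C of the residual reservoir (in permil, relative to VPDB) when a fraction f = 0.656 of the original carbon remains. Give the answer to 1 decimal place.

δ₀ = (0.0107540/0.0112372 − 1)×1000 = (0.957000 − 1)×1000 = -43.000 permil
α − 1 = ε/1000 = -0.0329
f^(α−1) = 0.656^(-0.0329) = 1.013967
δ_res = (-43.000 + 1000) × 1.013967 − 1000 = 970.366 − 1000 = -29.63 permil

-29.6 permil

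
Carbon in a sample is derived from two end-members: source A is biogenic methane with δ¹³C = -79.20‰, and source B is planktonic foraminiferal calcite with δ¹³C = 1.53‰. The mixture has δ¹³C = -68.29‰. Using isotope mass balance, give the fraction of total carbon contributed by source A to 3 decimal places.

δ_mix = f_A·δ_A + (1 − f_A)·δ_B  ⇒  f_A = (δ_mix − δ_B)/(δ_A − δ_B)
f_A = (-68.29 − (1.53)) / (-79.20 − (1.53))
f_A = -69.82 / -80.73 = 0.8649

0.865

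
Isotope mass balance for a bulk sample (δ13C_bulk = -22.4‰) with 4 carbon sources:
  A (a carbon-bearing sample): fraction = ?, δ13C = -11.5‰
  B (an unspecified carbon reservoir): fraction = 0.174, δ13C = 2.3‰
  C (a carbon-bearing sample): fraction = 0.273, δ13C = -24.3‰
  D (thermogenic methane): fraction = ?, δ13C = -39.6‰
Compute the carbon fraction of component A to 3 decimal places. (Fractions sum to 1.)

Let f_A and f_D be the unknown fractions; fractions sum to 1 so f_A + f_D = 0.553.
Mass balance: Σ fᵢ·δᵢ = δ_bulk ⇒ f_A·(-11.5) + f_D·(-39.6) = -22.4 − (-6.234) = -16.166
Substitute f_D = 0.553 − f_A:
f_A·(-11.5 − -39.6) = -16.166 − 0.553×(-39.6) = 5.733
f_A = 5.733 / 28.1 = 0.2040

0.204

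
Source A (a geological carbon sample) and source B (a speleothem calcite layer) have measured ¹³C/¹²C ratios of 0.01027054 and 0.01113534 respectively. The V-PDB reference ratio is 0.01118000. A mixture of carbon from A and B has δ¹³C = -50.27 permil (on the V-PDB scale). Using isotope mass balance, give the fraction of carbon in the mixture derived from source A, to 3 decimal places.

δ_A = (0.01027054/0.01118000 − 1)×1000 = (0.918653 − 1)×1000 = -81.347 permil
δ_B = (0.01113534/0.01118000 − 1)×1000 = (0.996005 − 1)×1000 = -3.995 permil
f_A = (δ_mix − δ_B)/(δ_A − δ_B) = (-50.27 − (-3.995))/(-81.347 − (-3.995))
f_A = -46.275 / -77.352 = 0.5982

0.598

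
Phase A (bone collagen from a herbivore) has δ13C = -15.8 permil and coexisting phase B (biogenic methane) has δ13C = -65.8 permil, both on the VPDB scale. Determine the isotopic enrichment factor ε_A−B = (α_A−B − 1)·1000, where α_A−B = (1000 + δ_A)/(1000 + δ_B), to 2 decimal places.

α_A−B = (1000 + -15.8) / (1000 + -65.8) = 984.2 / 934.2 = 1.053522
ε_A−B = (1.053522 − 1) × 1000 = 53.522 permil
(The approximation ε ≈ δ_A − δ_B would give 50.0 permil.)

53.52 permil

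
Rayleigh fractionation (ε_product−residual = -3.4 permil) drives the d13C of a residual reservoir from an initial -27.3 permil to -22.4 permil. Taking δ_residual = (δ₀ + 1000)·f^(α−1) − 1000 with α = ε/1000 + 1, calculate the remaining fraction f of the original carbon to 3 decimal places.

0.228

α − 1 = ε/1000 = -0.0034
(δ_res + 1000)/(δ₀ + 1000) = (-22.4 + 1000)/(-27.3 + 1000) = 977.6/972.7 = 1.005038
f = 1.005038^(1/-0.0034) = exp(ln(1.005038)/-0.0034) = exp(0.00502/-0.0034)
f = exp(-1.4779) = 0.2281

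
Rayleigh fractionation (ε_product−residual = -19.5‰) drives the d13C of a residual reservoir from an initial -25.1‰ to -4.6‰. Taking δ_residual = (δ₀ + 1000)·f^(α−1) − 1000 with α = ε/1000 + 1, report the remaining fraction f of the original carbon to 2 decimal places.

0.34

α − 1 = ε/1000 = -0.0195
(δ_res + 1000)/(δ₀ + 1000) = (-4.6 + 1000)/(-25.1 + 1000) = 995.4/974.9 = 1.021028
f = 1.021028^(1/-0.0195) = exp(ln(1.021028)/-0.0195) = exp(0.02081/-0.0195)
f = exp(-1.0672) = 0.3440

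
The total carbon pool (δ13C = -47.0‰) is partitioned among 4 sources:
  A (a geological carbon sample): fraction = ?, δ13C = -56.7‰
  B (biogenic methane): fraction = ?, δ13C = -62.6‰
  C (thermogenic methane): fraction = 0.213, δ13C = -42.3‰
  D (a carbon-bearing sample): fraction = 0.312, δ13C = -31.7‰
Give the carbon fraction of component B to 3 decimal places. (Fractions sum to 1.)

Let f_B and f_A be the unknown fractions; fractions sum to 1 so f_B + f_A = 0.475.
Mass balance: Σ fᵢ·δᵢ = δ_bulk ⇒ f_B·(-62.6) + f_A·(-56.7) = -47.0 − (-18.900) = -28.100
Substitute f_A = 0.475 − f_B:
f_B·(-62.6 − -56.7) = -28.100 − 0.475×(-56.7) = -1.167
f_B = -1.167 / -5.9 = 0.1978

0.198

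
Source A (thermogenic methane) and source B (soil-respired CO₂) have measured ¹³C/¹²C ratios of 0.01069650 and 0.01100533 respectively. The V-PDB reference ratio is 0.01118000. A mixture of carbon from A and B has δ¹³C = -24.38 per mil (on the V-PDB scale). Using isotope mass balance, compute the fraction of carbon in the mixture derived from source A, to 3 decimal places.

δ_A = (0.01069650/0.01118000 − 1)×1000 = (0.956753 − 1)×1000 = -43.247 per mil
δ_B = (0.01100533/0.01118000 − 1)×1000 = (0.984377 − 1)×1000 = -15.623 per mil
f_A = (δ_mix − δ_B)/(δ_A − δ_B) = (-24.38 − (-15.623))/(-43.247 − (-15.623))
f_A = -8.757 / -27.623 = 0.3170

0.317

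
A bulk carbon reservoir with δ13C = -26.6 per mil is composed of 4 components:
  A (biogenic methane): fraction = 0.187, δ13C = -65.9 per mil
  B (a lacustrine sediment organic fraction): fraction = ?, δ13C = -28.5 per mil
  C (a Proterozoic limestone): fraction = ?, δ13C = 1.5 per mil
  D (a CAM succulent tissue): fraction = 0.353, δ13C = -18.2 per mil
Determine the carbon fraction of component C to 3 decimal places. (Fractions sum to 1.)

0.175

Let f_C and f_B be the unknown fractions; fractions sum to 1 so f_C + f_B = 0.460.
Mass balance: Σ fᵢ·δᵢ = δ_bulk ⇒ f_C·(1.5) + f_B·(-28.5) = -26.6 − (-18.748) = -7.852
Substitute f_B = 0.460 − f_C:
f_C·(1.5 − -28.5) = -7.852 − 0.460×(-28.5) = 5.258
f_C = 5.258 / 30.0 = 0.1753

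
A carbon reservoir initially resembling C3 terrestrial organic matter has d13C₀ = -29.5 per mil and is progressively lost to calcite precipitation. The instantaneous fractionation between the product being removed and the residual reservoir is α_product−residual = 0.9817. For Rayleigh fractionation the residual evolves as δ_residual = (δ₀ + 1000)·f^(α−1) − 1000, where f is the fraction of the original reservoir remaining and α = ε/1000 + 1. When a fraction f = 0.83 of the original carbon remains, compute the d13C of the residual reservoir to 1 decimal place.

Rayleigh residual: δ_res = (δ₀ + 1000)·f^(α−1) − 1000
α − 1 = -0.01830
f^(α−1) = 0.83^(-0.01830) = 1.003416
δ_res = (-29.5 + 1000) × 1.003416 − 1000 = 973.815 − 1000 = -26.19 per mil

-26.2 per mil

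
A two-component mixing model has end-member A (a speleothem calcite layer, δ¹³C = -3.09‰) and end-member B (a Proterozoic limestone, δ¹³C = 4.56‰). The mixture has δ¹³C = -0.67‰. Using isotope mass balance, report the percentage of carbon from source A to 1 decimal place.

68.4%

δ_mix = f_A·δ_A + (1 − f_A)·δ_B  ⇒  f_A = (δ_mix − δ_B)/(δ_A − δ_B)
f_A = (-0.67 − (4.56)) / (-3.09 − (4.56))
f_A = -5.23 / -7.65 = 0.6837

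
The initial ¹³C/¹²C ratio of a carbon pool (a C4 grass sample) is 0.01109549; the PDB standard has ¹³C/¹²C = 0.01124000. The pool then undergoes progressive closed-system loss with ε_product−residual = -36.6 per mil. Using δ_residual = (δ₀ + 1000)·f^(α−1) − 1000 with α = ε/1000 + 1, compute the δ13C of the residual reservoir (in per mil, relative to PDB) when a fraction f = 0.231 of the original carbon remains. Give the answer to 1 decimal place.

δ₀ = (0.01109549/0.01124000 − 1)×1000 = (0.987143 − 1)×1000 = -12.857 per mil
α − 1 = ε/1000 = -0.0366
f^(α−1) = 0.231^(-0.0366) = 1.055096
δ_res = (-12.857 + 1000) × 1.055096 − 1000 = 1041.530 − 1000 = 41.53 per mil

41.5 per mil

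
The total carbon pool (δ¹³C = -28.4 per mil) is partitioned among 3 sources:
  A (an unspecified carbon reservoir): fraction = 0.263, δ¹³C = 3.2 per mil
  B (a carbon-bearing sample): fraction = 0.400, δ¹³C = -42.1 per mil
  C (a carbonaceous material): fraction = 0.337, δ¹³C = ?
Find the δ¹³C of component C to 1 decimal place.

-36.8 per mil

Isotope mass balance: δ_bulk = Σ fᵢ·δᵢ.
-28.4 = 0.263×(3.2) + 0.400×(-42.1) + 0.337×δ_C
0.337·δ_C = -28.4 − (-15.998) = -12.402
δ_C = -12.402 / 0.337 = -36.80 per mil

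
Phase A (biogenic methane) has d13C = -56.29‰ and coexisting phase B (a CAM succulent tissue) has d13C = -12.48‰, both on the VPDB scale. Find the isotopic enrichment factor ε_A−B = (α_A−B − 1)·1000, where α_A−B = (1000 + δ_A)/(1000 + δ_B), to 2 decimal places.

-44.36‰

α_A−B = (1000 + -56.29) / (1000 + -12.48) = 943.71 / 987.52 = 0.955636
ε_A−B = (0.955636 − 1) × 1000 = -44.364‰
(The approximation ε ≈ δ_A − δ_B would give -43.81‰.)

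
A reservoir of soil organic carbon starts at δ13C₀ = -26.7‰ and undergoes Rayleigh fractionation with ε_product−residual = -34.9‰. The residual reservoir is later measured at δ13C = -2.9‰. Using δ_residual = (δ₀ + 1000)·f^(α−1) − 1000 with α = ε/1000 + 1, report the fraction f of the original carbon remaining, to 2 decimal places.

α − 1 = ε/1000 = -0.0349
(δ_res + 1000)/(δ₀ + 1000) = (-2.9 + 1000)/(-26.7 + 1000) = 997.1/973.3 = 1.024453
f = 1.024453^(1/-0.0349) = exp(ln(1.024453)/-0.0349) = exp(0.02416/-0.0349)
f = exp(-0.6922) = 0.5005

0.50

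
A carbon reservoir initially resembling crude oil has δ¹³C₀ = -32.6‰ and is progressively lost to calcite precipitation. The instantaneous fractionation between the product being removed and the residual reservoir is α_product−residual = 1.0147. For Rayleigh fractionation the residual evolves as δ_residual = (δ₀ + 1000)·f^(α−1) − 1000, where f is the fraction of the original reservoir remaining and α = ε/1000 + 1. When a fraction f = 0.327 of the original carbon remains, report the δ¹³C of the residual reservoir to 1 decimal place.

Rayleigh residual: δ_res = (δ₀ + 1000)·f^(α−1) − 1000
α − 1 = 0.01470
f^(α−1) = 0.327^(0.01470) = 0.983703
δ_res = (-32.6 + 1000) × 0.983703 − 1000 = 951.634 − 1000 = -48.37‰

-48.4‰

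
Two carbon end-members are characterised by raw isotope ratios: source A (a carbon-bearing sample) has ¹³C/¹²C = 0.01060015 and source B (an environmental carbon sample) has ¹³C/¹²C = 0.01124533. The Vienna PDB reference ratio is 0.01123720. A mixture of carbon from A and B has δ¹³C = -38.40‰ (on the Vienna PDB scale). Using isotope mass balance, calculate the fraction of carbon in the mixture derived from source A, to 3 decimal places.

0.681

δ_A = (0.01060015/0.01123720 − 1)×1000 = (0.943309 − 1)×1000 = -56.691‰
δ_B = (0.01124533/0.01123720 − 1)×1000 = (1.000723 − 1)×1000 = 0.723‰
f_A = (δ_mix − δ_B)/(δ_A − δ_B) = (-38.40 − (0.723))/(-56.691 − (0.723))
f_A = -39.123 / -57.415 = 0.6814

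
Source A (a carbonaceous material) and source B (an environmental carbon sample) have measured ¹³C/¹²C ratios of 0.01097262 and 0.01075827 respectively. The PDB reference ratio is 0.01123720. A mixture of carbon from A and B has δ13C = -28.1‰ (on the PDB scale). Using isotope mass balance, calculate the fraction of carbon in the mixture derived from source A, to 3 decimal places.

δ_A = (0.01097262/0.01123720 − 1)×1000 = (0.976455 − 1)×1000 = -23.545‰
δ_B = (0.01075827/0.01123720 − 1)×1000 = (0.957380 − 1)×1000 = -42.620‰
f_A = (δ_mix − δ_B)/(δ_A − δ_B) = (-28.1 − (-42.620))/(-23.545 − (-42.620))
f_A = 14.520 / 19.075 = 0.7612

0.761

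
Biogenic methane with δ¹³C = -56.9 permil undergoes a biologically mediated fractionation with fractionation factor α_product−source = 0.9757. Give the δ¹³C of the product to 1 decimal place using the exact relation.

δ_product = (δ_source + 1000)·α − 1000
δ_product = (-56.9 + 1000) × 0.9757 − 1000
δ_product = 920.183 − 1000 = -79.82 permil

-79.8 permil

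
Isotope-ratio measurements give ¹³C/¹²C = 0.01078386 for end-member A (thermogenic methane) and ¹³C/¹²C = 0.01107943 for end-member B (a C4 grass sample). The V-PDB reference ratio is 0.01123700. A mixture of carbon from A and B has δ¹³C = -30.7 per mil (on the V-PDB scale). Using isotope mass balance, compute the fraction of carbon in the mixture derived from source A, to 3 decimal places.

0.634

δ_A = (0.01078386/0.01123700 − 1)×1000 = (0.959674 − 1)×1000 = -40.326 per mil
δ_B = (0.01107943/0.01123700 − 1)×1000 = (0.985978 − 1)×1000 = -14.022 per mil
f_A = (δ_mix − δ_B)/(δ_A − δ_B) = (-30.7 − (-14.022))/(-40.326 − (-14.022))
f_A = -16.678 / -26.303 = 0.6340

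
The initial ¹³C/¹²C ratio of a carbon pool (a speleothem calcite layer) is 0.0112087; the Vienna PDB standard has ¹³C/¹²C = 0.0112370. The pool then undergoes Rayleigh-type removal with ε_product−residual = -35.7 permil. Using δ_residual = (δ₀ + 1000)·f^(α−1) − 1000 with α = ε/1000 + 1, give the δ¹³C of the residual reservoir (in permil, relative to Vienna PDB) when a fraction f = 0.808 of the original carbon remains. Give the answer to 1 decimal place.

δ₀ = (0.0112087/0.0112370 − 1)×1000 = (0.997482 − 1)×1000 = -2.518 permil
α − 1 = ε/1000 = -0.0357
f^(α−1) = 0.808^(-0.0357) = 1.007640
δ_res = (-2.518 + 1000) × 1.007640 − 1000 = 1005.102 − 1000 = 5.10 permil

5.1 permil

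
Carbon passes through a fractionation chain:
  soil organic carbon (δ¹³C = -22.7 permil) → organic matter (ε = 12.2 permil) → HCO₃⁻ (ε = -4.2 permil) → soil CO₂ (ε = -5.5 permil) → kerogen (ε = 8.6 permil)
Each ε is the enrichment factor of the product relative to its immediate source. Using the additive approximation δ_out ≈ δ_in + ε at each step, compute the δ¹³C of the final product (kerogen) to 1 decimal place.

step 1: δ ≈ -22.7 + (12.2) = -10.5 permil
step 2: δ ≈ -10.5 + (-4.2) = -14.7 permil
step 3: δ ≈ -14.7 + (-5.5) = -20.2 permil
step 4: δ ≈ -20.2 + (8.6) = -11.6 permil

-11.6 permil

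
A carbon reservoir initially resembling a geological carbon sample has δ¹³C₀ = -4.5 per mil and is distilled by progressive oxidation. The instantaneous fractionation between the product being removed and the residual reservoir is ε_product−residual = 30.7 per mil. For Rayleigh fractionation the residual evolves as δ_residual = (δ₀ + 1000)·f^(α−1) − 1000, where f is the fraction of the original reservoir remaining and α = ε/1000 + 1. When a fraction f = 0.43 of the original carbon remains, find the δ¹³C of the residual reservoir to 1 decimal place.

-30.0 per mil

Rayleigh residual: δ_res = (δ₀ + 1000)·f^(α−1) − 1000
α = ε/1000 + 1 = 1.03070, so α − 1 = 0.03070
f^(α−1) = 0.43^(0.03070) = 0.974423
δ_res = (-4.5 + 1000) × 0.974423 − 1000 = 970.038 − 1000 = -29.96 per mil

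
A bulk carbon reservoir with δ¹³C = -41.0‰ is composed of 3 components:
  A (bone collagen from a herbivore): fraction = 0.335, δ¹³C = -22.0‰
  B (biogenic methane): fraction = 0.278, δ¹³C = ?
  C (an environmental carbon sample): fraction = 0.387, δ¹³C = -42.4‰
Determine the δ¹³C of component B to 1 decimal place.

-61.9‰

Isotope mass balance: δ_bulk = Σ fᵢ·δᵢ.
-41.0 = 0.335×(-22.0) + 0.278×δ_B + 0.387×(-42.4)
0.278·δ_B = -41.0 − (-23.779) = -17.221
δ_B = -17.221 / 0.278 = -61.95‰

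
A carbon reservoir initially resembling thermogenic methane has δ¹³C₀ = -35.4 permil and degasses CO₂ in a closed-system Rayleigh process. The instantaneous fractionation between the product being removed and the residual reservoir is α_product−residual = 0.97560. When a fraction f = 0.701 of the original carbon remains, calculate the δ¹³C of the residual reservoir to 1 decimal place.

-27.0 permil

Rayleigh residual: δ_res = (δ₀ + 1000)·f^(α−1) − 1000
α − 1 = -0.02440
f^(α−1) = 0.701^(-0.02440) = 1.008706
δ_res = (-35.4 + 1000) × 1.008706 − 1000 = 972.998 − 1000 = -27.00 permil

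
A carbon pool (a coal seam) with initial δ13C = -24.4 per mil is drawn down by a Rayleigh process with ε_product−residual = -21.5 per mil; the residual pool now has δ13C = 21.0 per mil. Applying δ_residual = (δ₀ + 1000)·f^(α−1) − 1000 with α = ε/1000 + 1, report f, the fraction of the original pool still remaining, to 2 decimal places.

0.12

α − 1 = ε/1000 = -0.0215
(δ_res + 1000)/(δ₀ + 1000) = (21.0 + 1000)/(-24.4 + 1000) = 1021.0/975.6 = 1.046535
f = 1.046535^(1/-0.0215) = exp(ln(1.046535)/-0.0215) = exp(0.04549/-0.0215)
f = exp(-2.1156) = 0.1206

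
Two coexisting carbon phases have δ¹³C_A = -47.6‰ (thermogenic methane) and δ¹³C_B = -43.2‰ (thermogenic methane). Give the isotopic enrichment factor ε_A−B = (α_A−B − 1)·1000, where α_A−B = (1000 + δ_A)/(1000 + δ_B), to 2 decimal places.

α_A−B = (1000 + -47.6) / (1000 + -43.2) = 952.4 / 956.8 = 0.995401
ε_A−B = (0.995401 − 1) × 1000 = -4.599‰
(The approximation ε ≈ δ_A − δ_B would give -4.4‰.)

-4.60‰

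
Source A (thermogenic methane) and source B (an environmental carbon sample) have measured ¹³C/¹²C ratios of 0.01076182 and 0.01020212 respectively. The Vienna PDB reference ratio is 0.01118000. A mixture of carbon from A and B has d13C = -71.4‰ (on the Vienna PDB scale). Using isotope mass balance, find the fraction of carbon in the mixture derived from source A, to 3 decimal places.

0.321

δ_A = (0.01076182/0.01118000 − 1)×1000 = (0.962596 − 1)×1000 = -37.404‰
δ_B = (0.01020212/0.01118000 − 1)×1000 = (0.912533 − 1)×1000 = -87.467‰
f_A = (δ_mix − δ_B)/(δ_A − δ_B) = (-71.4 − (-87.467))/(-37.404 − (-87.467))
f_A = 16.067 / 50.063 = 0.3209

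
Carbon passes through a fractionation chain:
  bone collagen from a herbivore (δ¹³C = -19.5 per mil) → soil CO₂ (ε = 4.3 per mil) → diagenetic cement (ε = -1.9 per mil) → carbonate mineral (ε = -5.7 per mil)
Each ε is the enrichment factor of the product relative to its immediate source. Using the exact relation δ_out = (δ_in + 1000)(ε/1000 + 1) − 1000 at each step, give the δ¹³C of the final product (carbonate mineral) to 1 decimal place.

step 1: δ = (-19.50 + 1000)·(4.3/1000 + 1) − 1000 = -15.28 per mil
step 2: δ = (-15.28 + 1000)·(-1.9/1000 + 1) − 1000 = -17.15 per mil
step 3: δ = (-17.15 + 1000)·(-5.7/1000 + 1) − 1000 = -22.76 per mil

-22.8 per mil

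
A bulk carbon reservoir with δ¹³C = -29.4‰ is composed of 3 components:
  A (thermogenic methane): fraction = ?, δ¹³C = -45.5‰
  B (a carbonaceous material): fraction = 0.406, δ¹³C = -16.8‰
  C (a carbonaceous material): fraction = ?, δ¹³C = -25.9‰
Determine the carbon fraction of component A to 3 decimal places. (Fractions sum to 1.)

Let f_A and f_C be the unknown fractions; fractions sum to 1 so f_A + f_C = 0.594.
Mass balance: Σ fᵢ·δᵢ = δ_bulk ⇒ f_A·(-45.5) + f_C·(-25.9) = -29.4 − (-6.821) = -22.579
Substitute f_C = 0.594 − f_A:
f_A·(-45.5 − -25.9) = -22.579 − 0.594×(-25.9) = -7.195
f_A = -7.195 / -19.6 = 0.3671

0.367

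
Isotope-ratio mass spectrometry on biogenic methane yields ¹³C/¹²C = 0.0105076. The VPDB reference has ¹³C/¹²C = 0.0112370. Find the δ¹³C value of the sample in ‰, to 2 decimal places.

δ¹³C = (R_sample / R_standard − 1) × 1000
R_sample / R_standard = 0.0105076 / 0.0112370 = 0.935089
δ¹³C = (0.935089 − 1) × 1000 = -64.911‰

-64.91‰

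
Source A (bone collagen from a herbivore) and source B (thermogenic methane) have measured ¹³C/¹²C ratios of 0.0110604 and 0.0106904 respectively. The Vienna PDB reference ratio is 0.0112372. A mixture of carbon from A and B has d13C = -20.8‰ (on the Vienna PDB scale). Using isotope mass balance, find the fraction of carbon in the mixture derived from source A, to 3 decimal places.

δ_A = (0.0110604/0.0112372 − 1)×1000 = (0.984267 − 1)×1000 = -15.733‰
δ_B = (0.0106904/0.0112372 − 1)×1000 = (0.951340 − 1)×1000 = -48.660‰
f_A = (δ_mix − δ_B)/(δ_A − δ_B) = (-20.8 − (-48.660))/(-15.733 − (-48.660))
f_A = 27.860 / 32.926 = 0.8461

0.846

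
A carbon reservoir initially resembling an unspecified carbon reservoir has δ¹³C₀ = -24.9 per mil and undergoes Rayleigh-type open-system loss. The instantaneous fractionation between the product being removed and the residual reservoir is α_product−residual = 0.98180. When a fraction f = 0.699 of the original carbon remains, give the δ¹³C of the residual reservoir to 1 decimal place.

Rayleigh residual: δ_res = (δ₀ + 1000)·f^(α−1) − 1000
α − 1 = -0.01820
f^(α−1) = 0.699^(-0.01820) = 1.006539
δ_res = (-24.9 + 1000) × 1.006539 − 1000 = 981.476 − 1000 = -18.52 per mil

-18.5 per mil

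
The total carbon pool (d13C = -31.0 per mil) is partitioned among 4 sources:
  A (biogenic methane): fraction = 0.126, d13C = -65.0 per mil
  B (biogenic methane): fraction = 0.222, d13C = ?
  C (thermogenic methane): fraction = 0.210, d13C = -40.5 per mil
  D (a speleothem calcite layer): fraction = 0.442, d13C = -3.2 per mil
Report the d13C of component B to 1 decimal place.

-58.1 per mil

Isotope mass balance: δ_bulk = Σ fᵢ·δᵢ.
-31.0 = 0.126×(-65.0) + 0.222×δ_B + 0.210×(-40.5) + 0.442×(-3.2)
0.222·δ_B = -31.0 − (-18.109) = -12.891
δ_B = -12.891 / 0.222 = -58.07 per mil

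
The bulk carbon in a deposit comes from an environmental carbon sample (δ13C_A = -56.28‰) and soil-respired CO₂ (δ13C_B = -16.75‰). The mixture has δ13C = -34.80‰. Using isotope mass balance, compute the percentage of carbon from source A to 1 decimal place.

45.7%

δ_mix = f_A·δ_A + (1 − f_A)·δ_B  ⇒  f_A = (δ_mix − δ_B)/(δ_A − δ_B)
f_A = (-34.80 − (-16.75)) / (-56.28 − (-16.75))
f_A = -18.05 / -39.53 = 0.4566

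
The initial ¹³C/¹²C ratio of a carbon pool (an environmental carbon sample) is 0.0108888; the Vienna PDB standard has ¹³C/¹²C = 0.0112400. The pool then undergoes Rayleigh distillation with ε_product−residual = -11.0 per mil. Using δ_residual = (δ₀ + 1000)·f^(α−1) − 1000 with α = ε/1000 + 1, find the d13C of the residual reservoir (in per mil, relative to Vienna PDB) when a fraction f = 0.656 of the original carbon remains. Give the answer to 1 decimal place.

δ₀ = (0.0108888/0.0112400 − 1)×1000 = (0.968754 − 1)×1000 = -31.246 per mil
α − 1 = ε/1000 = -0.0110
f^(α−1) = 0.656^(-0.0110) = 1.004648
δ_res = (-31.246 + 1000) × 1.004648 − 1000 = 973.258 − 1000 = -26.74 per mil

-26.7 per mil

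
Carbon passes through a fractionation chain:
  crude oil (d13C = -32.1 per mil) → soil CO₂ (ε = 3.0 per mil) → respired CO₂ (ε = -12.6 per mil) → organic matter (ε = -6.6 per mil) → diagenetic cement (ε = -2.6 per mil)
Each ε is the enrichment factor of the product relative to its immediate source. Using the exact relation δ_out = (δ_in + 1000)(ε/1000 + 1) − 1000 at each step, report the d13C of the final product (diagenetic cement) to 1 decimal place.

-50.2 per mil

step 1: δ = (-32.10 + 1000)·(3.0/1000 + 1) − 1000 = -29.20 per mil
step 2: δ = (-29.20 + 1000)·(-12.6/1000 + 1) − 1000 = -41.43 per mil
step 3: δ = (-41.43 + 1000)·(-6.6/1000 + 1) − 1000 = -47.75 per mil
step 4: δ = (-47.75 + 1000)·(-2.6/1000 + 1) − 1000 = -50.23 per mil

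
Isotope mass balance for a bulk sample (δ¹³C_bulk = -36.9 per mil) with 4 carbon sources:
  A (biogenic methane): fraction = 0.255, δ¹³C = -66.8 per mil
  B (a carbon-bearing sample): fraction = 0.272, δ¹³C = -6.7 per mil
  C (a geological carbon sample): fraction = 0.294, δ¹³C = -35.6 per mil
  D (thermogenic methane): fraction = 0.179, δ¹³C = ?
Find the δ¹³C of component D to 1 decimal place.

-42.3 per mil

Isotope mass balance: δ_bulk = Σ fᵢ·δᵢ.
-36.9 = 0.255×(-66.8) + 0.272×(-6.7) + 0.294×(-35.6) + 0.179×δ_D
0.179·δ_D = -36.9 − (-29.323) = -7.577
δ_D = -7.577 / 0.179 = -42.33 per mil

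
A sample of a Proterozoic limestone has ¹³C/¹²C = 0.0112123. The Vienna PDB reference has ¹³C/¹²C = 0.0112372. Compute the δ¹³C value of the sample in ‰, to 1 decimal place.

δ¹³C = (R_sample / R_standard − 1) × 1000
R_sample / R_standard = 0.0112123 / 0.0112372 = 0.997784
δ¹³C = (0.997784 − 1) × 1000 = -2.22‰

-2.2‰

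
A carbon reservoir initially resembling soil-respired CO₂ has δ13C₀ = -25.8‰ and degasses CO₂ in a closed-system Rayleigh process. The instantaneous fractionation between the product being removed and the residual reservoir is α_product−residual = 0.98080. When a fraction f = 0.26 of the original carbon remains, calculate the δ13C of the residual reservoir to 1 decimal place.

-0.3‰

Rayleigh residual: δ_res = (δ₀ + 1000)·f^(α−1) − 1000
α − 1 = -0.01920
f^(α−1) = 0.26^(-0.01920) = 1.026201
δ_res = (-25.8 + 1000) × 1.026201 − 1000 = 999.725 − 1000 = -0.27‰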